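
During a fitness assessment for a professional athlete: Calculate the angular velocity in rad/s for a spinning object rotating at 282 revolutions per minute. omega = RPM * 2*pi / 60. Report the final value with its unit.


omega = RPM * 2*pi / 60
= 282 * 6.28318531 / 60
= 29.531 rad/s

29.531 rad/s


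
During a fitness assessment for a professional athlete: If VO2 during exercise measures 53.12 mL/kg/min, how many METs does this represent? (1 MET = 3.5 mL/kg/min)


METs = VO2 / 3.5 = 53.12 / 3.5 = 15.18

15.18 METs


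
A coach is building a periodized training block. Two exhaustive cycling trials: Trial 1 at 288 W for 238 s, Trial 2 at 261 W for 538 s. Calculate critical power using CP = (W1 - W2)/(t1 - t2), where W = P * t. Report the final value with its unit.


W1 = 288 * 238 = 68544 J
W2 = 261 * 538 = 140418 J
CP = (68544 - 140418) / (238 - 538)
= -71874 / -300
= 239.58 W

239.58 W


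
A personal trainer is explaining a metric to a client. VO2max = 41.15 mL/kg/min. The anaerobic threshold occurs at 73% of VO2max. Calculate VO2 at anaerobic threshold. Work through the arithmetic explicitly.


AT fraction = 73 / 100 = 0.73
AT VO2 = 41.15 * 0.73
= 30.04 mL/kg/min

30.04 mL/kg/min


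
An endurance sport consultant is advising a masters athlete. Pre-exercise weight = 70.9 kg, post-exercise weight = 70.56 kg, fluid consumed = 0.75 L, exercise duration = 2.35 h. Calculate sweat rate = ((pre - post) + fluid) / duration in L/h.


Weight loss = 70.9 - 70.56 = 0.34 kg (approx L)
Total sweat = 0.34 + 0.75 = 1.09 L
Sweat rate = 1.09 / 2.35 = 0.464 L/h

0.464 L/h


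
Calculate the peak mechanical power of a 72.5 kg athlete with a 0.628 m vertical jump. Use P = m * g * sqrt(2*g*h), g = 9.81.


First, sqrt(2gh) = sqrt(2 * 9.81 * 0.628)
= sqrt(12.32136) = 3.510179 m/s
Power = 72.5 * 9.81 * 3.510179 = 2496.53 W

2496.53 W


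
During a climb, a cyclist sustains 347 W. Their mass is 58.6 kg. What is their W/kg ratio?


Power-to-weight = 347 W / 58.6 kg
= 5.922 W/kg

5.922 W/kg


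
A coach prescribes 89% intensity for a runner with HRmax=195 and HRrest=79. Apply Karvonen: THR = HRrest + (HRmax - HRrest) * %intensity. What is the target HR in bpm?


Heart rate reserve = 195 - 79 = 116
Intensity fraction = 89 / 100 = 0.89
THR = 79 + 116 * 0.89 = 182.24 bpm

182.24 bpm


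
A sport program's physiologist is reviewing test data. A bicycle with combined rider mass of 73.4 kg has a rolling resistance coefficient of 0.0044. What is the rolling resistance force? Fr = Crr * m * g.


Fr = 0.0044 * 73.4 * 9.81
= 0.32296 * 9.81
= 3.168 N

3.168 N


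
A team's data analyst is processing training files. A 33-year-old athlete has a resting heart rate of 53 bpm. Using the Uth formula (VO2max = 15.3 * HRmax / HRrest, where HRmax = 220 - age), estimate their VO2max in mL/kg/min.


HRmax = 220 - 33 = 187 bpm
Ratio = HRmax / HRrest = 187 / 53 = 3.5283
VO2max = 15.3 * 3.5283 = 53.98 mL/kg/min

53.98 mL/kg/min


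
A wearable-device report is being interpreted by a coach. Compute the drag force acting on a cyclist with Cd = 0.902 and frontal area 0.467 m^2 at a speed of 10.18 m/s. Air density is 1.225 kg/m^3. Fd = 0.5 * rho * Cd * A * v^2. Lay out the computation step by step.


Step 1: v^2 = 103.6324
Step 2: Fd = 0.5 * 1.225 * 0.902 * 0.467 * 103.6324
= 26.738 N

26.738 N


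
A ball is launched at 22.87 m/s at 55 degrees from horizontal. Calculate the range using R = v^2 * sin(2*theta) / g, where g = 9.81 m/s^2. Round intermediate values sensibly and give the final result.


sin(2 * 55) = sin(110) = 0.939693
v^2 = 22.87^2 = 523.0369
R = 523.0369 * 0.939693 / 9.81
= 50.101 m

50.101 m


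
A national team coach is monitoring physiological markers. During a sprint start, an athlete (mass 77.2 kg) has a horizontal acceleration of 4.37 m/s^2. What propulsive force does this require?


Propulsive force = mass * acceleration
= 77.2 kg * 4.37 m/s^2
= 337.36 N

337.36 N


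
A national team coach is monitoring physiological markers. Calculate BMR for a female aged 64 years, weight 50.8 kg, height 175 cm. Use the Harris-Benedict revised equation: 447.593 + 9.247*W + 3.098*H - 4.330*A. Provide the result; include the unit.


Substituting values:
W term = 9.247 * 50.8 = 469.7476
H term = 3.098 * 175 = 542.15
A term = 4.330 * 64 = 277.12
BMR = 1182.37 kcal/day

1182.37 kcal/day


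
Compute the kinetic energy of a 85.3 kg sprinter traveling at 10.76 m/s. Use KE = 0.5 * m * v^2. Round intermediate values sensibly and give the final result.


Velocity squared = 115.7776
KE = 0.5 * 85.3 * 115.7776 = 4937.91 J

4937.91 J


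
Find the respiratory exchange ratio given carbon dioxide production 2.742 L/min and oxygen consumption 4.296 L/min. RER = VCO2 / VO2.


VCO2 = 2.742 L/min
VO2 = 4.296 L/min
RER = 2.742 / 4.296 = 0.6383

0.6383


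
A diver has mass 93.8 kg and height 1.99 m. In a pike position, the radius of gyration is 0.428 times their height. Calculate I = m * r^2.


r = 0.428 * 1.99 = 0.85172 m
I = m * r^2 = 93.8 * 0.725427 = 68.045 kg*m^2

68.045 kg*m^2


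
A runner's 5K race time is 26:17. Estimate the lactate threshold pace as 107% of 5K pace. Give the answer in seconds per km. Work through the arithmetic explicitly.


Total race time = 26*60 + 17 = 1577 seconds
5K pace = 1577 / 5 = 315.4 sec/km
LT pace = 315.4 * 1.07 = 337.48 sec/km

337.48 s/km


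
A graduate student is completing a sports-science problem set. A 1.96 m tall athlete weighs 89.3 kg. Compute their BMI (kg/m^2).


height^2 = 3.8416 m^2
BMI = 89.3 / 3.8416 = 23.25 kg/m^2

23.25 kg/m^2


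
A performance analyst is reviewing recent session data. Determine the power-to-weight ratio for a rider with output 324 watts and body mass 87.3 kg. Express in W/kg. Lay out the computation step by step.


P/W = 324 / 87.3 = 3.711 W/kg

3.711 W/kg


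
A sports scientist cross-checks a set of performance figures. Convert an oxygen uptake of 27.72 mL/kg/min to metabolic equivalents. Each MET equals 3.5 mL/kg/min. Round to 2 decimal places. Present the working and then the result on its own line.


One MET = 3.5 mL/kg/min
Number of METs = 27.72 / 3.5
= 7.92 METs

7.92 METs


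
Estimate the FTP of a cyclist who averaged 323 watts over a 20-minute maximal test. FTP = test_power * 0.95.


FTP = 323 * 0.95 = 306.85 W

306.85 W


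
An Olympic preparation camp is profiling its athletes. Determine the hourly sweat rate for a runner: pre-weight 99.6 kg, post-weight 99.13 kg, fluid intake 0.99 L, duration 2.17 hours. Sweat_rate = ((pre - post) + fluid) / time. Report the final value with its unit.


Mass lost = 99.6 - 99.13 = 0.47 kg
Add fluid consumed: 0.47 + 0.99 = 1.46 L total sweat
Sweat rate = 1.46 / 2.17 = 0.673 L/h

0.673 L/h


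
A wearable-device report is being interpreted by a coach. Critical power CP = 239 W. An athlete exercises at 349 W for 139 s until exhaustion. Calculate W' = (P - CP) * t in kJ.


P - CP = 349 - 239 = 110 W
W' = 110 * 139 = 15290 J
= 15290 / 1000 = 15.29 kJ

15.29 kJ


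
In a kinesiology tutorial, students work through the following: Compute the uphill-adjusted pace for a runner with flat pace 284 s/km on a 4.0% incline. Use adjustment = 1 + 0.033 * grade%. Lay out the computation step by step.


Adjustment factor = 1 + 0.033 * 4.0 = 1.132
Grade-adjusted pace = 284 * 1.132 = 321.49 s/km

321.49 s/km


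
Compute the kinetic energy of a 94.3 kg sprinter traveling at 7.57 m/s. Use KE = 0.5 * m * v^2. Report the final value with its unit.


Velocity squared = 57.3049
KE = 0.5 * 94.3 * 57.3049 = 2701.93 J

2701.93 J


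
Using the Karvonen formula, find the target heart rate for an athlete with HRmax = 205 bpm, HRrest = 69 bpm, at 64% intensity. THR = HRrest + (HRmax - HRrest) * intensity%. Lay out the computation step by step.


HRR = 205 - 69 = 136
THR = 69 + 136 * 0.64
= 69 + 87.04
= 156.04 bpm

156.04 bpm


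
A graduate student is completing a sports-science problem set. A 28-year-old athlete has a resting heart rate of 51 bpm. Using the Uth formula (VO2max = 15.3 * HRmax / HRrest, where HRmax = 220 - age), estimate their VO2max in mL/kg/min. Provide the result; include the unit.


HRmax = 220 - 28 = 192 bpm
Ratio = HRmax / HRrest = 192 / 51 = 3.7647
VO2max = 15.3 * 3.7647 = 57.6 mL/kg/min

57.6 mL/kg/min


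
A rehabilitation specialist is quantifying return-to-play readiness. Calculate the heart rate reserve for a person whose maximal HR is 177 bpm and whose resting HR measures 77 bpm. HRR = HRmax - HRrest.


HRmax = 177 bpm
HRrest = 77 bpm
HRR = 177 - 77 = 100 bpm

100 bpm


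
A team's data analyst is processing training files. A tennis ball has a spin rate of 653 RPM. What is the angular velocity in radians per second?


Convert RPM to rad/s: multiply by 2*pi and divide by 60
omega = 653 * 2 * pi / 60
= 68.382 rad/s

68.382 rad/s


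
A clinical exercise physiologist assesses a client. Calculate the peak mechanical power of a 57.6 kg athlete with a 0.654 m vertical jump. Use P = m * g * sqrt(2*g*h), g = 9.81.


First, sqrt(2gh) = sqrt(2 * 9.81 * 0.654)
= sqrt(12.83148) = 3.582106 m/s
Power = 57.6 * 9.81 * 3.582106 = 2024.09 W

2024.09 W


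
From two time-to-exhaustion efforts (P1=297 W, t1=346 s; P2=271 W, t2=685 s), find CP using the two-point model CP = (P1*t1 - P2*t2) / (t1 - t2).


Work in trial 1 = 102762 J
Work in trial 2 = 185635 J
Delta work = -82873 J
Delta time = -339 s
CP = -82873 / -339 = 244.46 W

244.46 W


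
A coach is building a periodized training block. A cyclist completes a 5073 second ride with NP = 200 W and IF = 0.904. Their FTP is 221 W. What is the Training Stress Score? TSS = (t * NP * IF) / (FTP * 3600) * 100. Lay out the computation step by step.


t * NP * IF = 5073 * 200 * 0.904 = 917198.4
FTP * 3600 = 795600
TSS = (917198.4 / 795600) * 100 = 115.28

115.28 TSS


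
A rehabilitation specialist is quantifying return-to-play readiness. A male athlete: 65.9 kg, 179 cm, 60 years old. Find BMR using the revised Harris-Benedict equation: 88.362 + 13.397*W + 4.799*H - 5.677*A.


Intercept = 88.362
Weight contribution = 13.397 * 65.9 = 882.8623
Height contribution = 4.799 * 179 = 859.021
Age contribution = 5.677 * 60 = 340.62
BMR = 88.362 + 882.8623 + 859.021 - 340.62
= 1489.63 kcal/day

1489.63 kcal/day


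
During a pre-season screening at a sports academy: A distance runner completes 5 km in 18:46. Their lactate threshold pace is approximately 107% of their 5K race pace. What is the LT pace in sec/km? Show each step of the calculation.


Convert to seconds: 18 min 46 s = 1126 s
Pace per km = 1126 / 5 = 225.2 s/km
LT pace = 225.2 * 1.07 = 240.96 s/km

240.96 s/km


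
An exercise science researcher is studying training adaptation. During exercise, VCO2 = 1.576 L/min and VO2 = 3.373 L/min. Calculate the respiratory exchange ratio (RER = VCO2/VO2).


RER = VCO2 / VO2
= 1.576 / 3.373
= 0.4672

0.4672


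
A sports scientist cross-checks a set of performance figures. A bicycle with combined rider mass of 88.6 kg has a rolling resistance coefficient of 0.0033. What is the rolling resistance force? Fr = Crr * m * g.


Fr = 0.0033 * 88.6 * 9.81
= 0.29238 * 9.81
= 2.868 N

2.868 N


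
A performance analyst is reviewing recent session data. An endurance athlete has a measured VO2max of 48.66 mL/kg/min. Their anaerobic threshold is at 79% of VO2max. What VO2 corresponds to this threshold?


Anaerobic threshold VO2 = VO2max * 79%
= 48.66 * 0.79
= 38.44 mL/kg/min

38.44 mL/kg/min


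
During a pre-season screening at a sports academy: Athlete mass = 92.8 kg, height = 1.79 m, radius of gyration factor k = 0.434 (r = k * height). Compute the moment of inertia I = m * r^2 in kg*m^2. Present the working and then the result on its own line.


r = k * height = 0.434 * 1.79 = 0.77686 m
r^2 = 0.77686^2 = 0.603511
I = 92.8 * 0.603511 = 56.006 kg*m^2

56.006 kg*m^2


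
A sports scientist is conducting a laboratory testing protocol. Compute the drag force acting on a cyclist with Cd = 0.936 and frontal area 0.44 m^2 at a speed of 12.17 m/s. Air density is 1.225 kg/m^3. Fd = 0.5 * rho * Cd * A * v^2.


Step 1: v^2 = 148.1089
Step 2: Fd = 0.5 * 1.225 * 0.936 * 0.44 * 148.1089
= 37.361 N

37.361 N


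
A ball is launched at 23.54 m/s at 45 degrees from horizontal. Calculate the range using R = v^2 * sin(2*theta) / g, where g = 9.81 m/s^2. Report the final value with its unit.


sin(2 * 45) = sin(90) = 1.0
v^2 = 23.54^2 = 554.1316
R = 554.1316 * 1.0 / 9.81
= 56.486 m

56.486 m


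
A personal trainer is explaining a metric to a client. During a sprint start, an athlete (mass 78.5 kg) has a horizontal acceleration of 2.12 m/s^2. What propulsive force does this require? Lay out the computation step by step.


Propulsive force = mass * acceleration
= 78.5 kg * 2.12 m/s^2
= 166.42 N

166.42 N


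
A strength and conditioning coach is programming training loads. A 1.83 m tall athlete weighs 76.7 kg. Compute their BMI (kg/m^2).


height^2 = 3.3489 m^2
BMI = 76.7 / 3.3489 = 22.9 kg/m^2

22.9 kg/m^2


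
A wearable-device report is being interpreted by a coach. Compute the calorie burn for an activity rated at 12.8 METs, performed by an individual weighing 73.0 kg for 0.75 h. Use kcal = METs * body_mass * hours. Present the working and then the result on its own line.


Product of METs and mass = 12.8 * 73.0 = 934.4
Total kcal = 934.4 * 0.75 = 700.8 kcal

700.8 kcal


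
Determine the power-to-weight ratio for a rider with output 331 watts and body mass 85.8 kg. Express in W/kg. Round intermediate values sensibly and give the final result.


P/W = 331 / 85.8 = 3.858 W/kg

3.858 W/kg


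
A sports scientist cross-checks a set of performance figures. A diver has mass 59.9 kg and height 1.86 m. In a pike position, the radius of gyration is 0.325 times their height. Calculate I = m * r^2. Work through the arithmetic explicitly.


r = 0.325 * 1.86 = 0.6045 m
I = m * r^2 = 59.9 * 0.36542 = 21.889 kg*m^2

21.889 kg*m^2


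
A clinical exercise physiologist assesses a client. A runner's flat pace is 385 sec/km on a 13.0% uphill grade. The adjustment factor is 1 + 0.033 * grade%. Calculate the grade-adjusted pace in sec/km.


Factor = 1 + 0.033 * 13.0 = 1.429
Adjusted pace = 385 * 1.429
= 550.17 sec/km

550.17 s/km


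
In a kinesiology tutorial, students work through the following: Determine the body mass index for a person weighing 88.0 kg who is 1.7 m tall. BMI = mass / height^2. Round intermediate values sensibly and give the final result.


BMI = mass / height^2
= 88.0 / 1.7^2
= 88.0 / 2.89
= 30.45 kg/m^2

30.45 kg/m^2


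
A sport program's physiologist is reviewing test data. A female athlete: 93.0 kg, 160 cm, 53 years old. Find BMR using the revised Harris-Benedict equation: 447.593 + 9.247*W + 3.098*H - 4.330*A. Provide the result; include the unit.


Intercept = 447.593
Weight contribution = 9.247 * 93.0 = 859.971
Height contribution = 3.098 * 160 = 495.68
Age contribution = 4.33 * 53 = 229.49
BMR = 447.593 + 859.971 + 495.68 - 229.49
= 1573.75 kcal/day

1573.75 kcal/day


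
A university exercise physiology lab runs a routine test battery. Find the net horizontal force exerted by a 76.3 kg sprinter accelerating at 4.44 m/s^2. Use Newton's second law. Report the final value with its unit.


Newton's second law: F = m * a
F = 76.3 * 4.44 = 338.77 N

338.77 N


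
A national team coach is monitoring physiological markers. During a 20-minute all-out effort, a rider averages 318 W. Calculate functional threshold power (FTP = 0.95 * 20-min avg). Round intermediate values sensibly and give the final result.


FTP = 0.95 * 318
= 302.1 W

302.1 W


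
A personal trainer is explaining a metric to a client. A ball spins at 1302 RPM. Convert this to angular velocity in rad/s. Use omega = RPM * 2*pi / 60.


omega = 1302 * 2 * pi / 60
= 1302 * 6.28318531 / 60
= 8180.707 / 60
= 136.345 rad/s

136.345 rad/s


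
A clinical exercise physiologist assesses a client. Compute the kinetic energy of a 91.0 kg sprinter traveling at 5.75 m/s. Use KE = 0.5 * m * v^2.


Velocity squared = 33.0625
KE = 0.5 * 91.0 * 33.0625 = 1504.34 J

1504.34 J


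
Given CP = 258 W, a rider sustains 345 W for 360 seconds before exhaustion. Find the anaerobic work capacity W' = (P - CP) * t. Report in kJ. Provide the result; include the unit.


Excess power = 345 - 258 = 87 W
Work above CP = 87 * 360 = 31320 J
W' = 31.32 kJ

31.32 kJ


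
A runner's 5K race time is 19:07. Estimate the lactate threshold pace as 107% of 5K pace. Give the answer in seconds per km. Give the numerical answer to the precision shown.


Total race time = 19*60 + 7 = 1147 seconds
5K pace = 1147 / 5 = 229.4 sec/km
LT pace = 229.4 * 1.07 = 245.46 sec/km

245.46 s/km


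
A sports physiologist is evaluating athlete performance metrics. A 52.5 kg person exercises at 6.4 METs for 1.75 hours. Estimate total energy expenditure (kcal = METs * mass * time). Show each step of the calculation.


Energy = METs * mass(kg) * time(h)
= 6.4 * 52.5 * 1.75
= 588.0 kcal

588.0 kcal


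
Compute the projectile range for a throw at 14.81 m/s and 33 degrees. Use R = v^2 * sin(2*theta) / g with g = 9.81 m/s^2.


Two times the angle = 66 degrees
sin(66) = 0.913545
R = 219.3361 * 0.913545 / 9.81 = 20.425 m

20.425 m


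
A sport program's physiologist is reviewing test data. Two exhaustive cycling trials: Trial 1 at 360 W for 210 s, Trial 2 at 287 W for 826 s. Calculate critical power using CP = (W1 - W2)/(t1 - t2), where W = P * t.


W1 = 360 * 210 = 75600 J
W2 = 287 * 826 = 237062 J
CP = (75600 - 237062) / (210 - 826)
= -161462 / -616
= 262.11 W

262.11 W


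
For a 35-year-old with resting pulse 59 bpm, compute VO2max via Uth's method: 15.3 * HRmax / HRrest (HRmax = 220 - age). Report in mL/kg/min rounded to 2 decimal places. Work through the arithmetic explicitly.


Step 1: HRmax = 220 - 35 = 185 bpm
Step 2: Ratio = 185 / 59 = 3.1356
Step 3: VO2max = 15.3 * 3.1356 = 47.97 mL/kg/min

47.97 mL/kg/min


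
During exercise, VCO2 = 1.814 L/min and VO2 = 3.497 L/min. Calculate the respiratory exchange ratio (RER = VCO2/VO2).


RER = VCO2 / VO2
= 1.814 / 3.497
= 0.5187

0.5187


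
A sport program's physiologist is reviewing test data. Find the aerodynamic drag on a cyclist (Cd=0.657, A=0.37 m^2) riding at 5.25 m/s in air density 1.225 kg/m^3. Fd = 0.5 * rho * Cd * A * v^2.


Fd = 0.5 * 1.225 * 0.657 * 0.37 * 5.25^2
= 0.5 * 1.225 * 0.657 * 0.37 * 27.5625
= 4.104 N

4.104 N


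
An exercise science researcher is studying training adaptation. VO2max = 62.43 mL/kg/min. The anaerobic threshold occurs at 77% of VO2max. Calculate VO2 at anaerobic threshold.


AT fraction = 77 / 100 = 0.77
AT VO2 = 62.43 * 0.77
= 48.07 mL/kg/min

48.07 mL/kg/min


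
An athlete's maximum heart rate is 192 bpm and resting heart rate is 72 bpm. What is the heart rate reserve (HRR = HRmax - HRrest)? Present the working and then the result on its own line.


HRR = HRmax - HRrest
= 192 - 72
= 120 bpm

120 bpm


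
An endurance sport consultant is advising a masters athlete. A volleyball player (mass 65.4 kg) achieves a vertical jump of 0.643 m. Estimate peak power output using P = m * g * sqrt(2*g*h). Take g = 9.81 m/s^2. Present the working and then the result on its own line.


2 * g * h = 2 * 9.81 * 0.643 = 12.61566
sqrt(12.61566) = 3.551853 m/s
P = 65.4 * 9.81 * 3.551853 = 2278.78 W

2278.78 W


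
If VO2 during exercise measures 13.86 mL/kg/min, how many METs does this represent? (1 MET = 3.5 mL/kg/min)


METs = VO2 / 3.5 = 13.86 / 3.5 = 3.96

3.96 METs


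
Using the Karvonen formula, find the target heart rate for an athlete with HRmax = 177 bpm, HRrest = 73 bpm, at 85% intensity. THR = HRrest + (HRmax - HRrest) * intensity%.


HRR = 177 - 73 = 104
THR = 73 + 104 * 0.85
= 73 + 88.4
= 161.4 bpm

161.4 bpm


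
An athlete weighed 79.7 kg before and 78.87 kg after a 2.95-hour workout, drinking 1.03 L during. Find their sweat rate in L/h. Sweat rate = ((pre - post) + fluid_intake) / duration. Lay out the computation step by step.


Body mass change = 0.83 kg
Total sweat loss = 0.83 + 1.03 = 1.86 L
Rate = 1.86 / 2.95 = 0.631 L/h

0.631 L/h


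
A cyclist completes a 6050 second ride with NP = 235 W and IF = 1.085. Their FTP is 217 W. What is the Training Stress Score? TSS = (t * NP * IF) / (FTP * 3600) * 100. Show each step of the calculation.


t * NP * IF = 6050 * 235 * 1.085 = 1542598.75
FTP * 3600 = 781200
TSS = (1542598.75 / 781200) * 100 = 197.47

197.47 TSS


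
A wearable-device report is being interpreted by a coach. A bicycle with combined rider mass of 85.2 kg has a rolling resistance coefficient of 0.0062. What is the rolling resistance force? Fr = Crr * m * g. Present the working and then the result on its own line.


Fr = 0.0062 * 85.2 * 9.81
= 0.52824 * 9.81
= 5.182 N

5.182 N


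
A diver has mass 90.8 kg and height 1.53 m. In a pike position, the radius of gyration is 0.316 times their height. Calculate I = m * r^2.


r = 0.316 * 1.53 = 0.48348 m
I = m * r^2 = 90.8 * 0.233753 = 21.225 kg*m^2

21.225 kg*m^2


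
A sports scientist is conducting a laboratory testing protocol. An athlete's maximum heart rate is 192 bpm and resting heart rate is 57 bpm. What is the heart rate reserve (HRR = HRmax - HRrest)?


HRR = HRmax - HRrest
= 192 - 57
= 135 bpm

135 bpm


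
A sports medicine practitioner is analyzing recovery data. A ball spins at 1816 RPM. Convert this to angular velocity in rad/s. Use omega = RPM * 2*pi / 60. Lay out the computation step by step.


omega = 1816 * 2 * pi / 60
= 1816 * 6.28318531 / 60
= 11410.265 / 60
= 190.171 rad/s

190.171 rad/s


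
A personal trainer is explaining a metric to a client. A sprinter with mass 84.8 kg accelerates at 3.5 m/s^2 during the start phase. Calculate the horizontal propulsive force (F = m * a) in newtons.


F = m * a
= 84.8 * 3.5
= 296.8 N

296.8 N


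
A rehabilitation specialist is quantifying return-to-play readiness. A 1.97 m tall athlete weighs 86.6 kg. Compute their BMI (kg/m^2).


height^2 = 3.8809 m^2
BMI = 86.6 / 3.8809 = 22.31 kg/m^2

22.31 kg/m^2


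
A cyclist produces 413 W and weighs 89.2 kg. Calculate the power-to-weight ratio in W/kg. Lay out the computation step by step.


P/W = power / mass
= 413 / 89.2
= 4.63 W/kg

4.63 W/kg


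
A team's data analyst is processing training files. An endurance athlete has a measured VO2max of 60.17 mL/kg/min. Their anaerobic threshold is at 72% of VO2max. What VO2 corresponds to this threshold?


Anaerobic threshold VO2 = VO2max * 72%
= 60.17 * 0.72
= 43.32 mL/kg/min

43.32 mL/kg/min


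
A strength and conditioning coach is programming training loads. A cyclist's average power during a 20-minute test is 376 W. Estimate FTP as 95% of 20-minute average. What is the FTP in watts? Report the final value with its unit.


FTP = 20-min power * 0.95
= 376 * 0.95
= 357.2 W

357.2 W


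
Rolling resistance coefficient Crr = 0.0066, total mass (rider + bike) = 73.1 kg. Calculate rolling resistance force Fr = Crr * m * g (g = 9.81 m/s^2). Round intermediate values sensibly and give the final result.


Fr = Crr * m * g
= 0.0066 * 73.1 * 9.81
= 4.733 N

4.733 N


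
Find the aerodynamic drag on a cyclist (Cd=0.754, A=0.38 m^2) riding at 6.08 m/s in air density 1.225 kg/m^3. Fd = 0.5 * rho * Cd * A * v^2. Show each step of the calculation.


Fd = 0.5 * 1.225 * 0.754 * 0.38 * 6.08^2
= 0.5 * 1.225 * 0.754 * 0.38 * 36.9664
= 6.487 N

6.487 N


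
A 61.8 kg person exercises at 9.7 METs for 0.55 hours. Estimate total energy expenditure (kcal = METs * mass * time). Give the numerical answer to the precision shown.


Energy = METs * mass(kg) * time(h)
= 9.7 * 61.8 * 0.55
= 329.7 kcal

329.7 kcal


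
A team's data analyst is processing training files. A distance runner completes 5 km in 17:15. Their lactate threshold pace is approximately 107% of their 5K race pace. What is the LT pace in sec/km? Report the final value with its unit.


Convert to seconds: 17 min 15 s = 1035 s
Pace per km = 1035 / 5 = 207.0 s/km
LT pace = 207.0 * 1.07 = 221.49 s/km

221.49 s/km


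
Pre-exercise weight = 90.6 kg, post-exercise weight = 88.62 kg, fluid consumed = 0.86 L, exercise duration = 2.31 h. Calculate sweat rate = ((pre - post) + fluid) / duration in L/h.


Weight loss = 90.6 - 88.62 = 1.98 kg (approx L)
Total sweat = 1.98 + 0.86 = 2.84 L
Sweat rate = 2.84 / 2.31 = 1.229 L/h

1.229 L/h


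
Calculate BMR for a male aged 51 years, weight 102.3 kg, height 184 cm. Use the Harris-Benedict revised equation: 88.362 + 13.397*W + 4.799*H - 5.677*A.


Substituting values:
W term = 13.397 * 102.3 = 1370.5131
H term = 4.799 * 184 = 883.016
A term = 5.677 * 51 = 289.527
BMR = 2052.36 kcal/day

2052.36 kcal/day


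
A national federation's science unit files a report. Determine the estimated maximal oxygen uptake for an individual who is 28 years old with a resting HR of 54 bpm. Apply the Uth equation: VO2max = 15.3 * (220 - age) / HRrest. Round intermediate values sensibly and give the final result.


HRmax = 220 - 28 = 192
VO2max = 15.3 * (192 / 54)
= 15.3 * 3.5556
= 54.4 mL/kg/min

54.4 mL/kg/min


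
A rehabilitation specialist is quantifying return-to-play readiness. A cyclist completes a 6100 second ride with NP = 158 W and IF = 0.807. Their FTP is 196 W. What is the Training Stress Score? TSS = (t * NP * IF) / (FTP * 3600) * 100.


t * NP * IF = 6100 * 158 * 0.807 = 777786.6
FTP * 3600 = 705600
TSS = (777786.6 / 705600) * 100 = 110.23

110.23 TSS


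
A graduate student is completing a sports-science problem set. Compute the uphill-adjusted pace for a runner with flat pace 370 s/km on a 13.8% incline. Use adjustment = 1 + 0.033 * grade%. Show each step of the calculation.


Adjustment factor = 1 + 0.033 * 13.8 = 1.4554
Grade-adjusted pace = 370 * 1.4554 = 538.5 s/km

538.5 s/km


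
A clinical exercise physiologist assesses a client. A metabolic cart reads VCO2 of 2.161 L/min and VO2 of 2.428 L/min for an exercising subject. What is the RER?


RER = VCO2 / VO2 = 2.161 / 2.428 = 0.89

0.89


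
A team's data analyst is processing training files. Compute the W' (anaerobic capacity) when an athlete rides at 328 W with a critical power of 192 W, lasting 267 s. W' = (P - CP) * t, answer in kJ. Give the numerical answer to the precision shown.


Above-CP power = 136 W
Duration = 267 s
W' = 136 * 267 = 36312 J
Convert: 36312 / 1000 = 36.312 kJ

36.312 kJ


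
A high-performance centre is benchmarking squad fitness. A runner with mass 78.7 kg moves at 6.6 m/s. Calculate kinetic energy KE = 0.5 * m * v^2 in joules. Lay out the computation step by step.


v^2 = 6.6^2 = 43.56
KE = 0.5 * 78.7 * 43.56
= 1714.09 J

1714.09 J


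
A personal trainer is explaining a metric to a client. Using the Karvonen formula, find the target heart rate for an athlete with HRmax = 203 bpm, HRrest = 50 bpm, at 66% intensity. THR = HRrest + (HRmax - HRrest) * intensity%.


HRR = 203 - 50 = 153
THR = 50 + 153 * 0.66
= 50 + 100.98
= 150.98 bpm

150.98 bpm


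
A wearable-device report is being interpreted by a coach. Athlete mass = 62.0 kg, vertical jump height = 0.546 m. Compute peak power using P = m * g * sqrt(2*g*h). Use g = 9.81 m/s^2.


sqrt(2 * 9.81 * 0.546) = sqrt(10.71252) = 3.272999 m/s
P = 62.0 * 9.81 * 3.272999
= 1990.7 W

1990.7 W


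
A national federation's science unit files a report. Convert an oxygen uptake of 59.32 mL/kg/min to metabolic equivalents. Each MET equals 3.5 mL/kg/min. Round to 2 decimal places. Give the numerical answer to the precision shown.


One MET = 3.5 mL/kg/min
Number of METs = 59.32 / 3.5
= 16.95 METs

16.95 METs


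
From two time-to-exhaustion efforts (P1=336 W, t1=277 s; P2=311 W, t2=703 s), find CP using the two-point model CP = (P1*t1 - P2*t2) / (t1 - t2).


Work in trial 1 = 93072 J
Work in trial 2 = 218633 J
Delta work = -125561 J
Delta time = -426 s
CP = -125561 / -426 = 294.74 W

294.74 W


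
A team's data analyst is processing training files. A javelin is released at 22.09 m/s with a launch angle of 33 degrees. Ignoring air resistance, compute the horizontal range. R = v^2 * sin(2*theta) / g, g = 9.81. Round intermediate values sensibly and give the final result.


Launch speed squared = 487.9681
sin(2 * 33 deg) = 0.913545
Range = 487.9681 * 0.913545 / 9.81
= 45.441 m

45.441 m


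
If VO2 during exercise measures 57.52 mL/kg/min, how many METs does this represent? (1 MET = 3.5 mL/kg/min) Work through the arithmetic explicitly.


METs = VO2 / 3.5 = 57.52 / 3.5 = 16.43

16.43 METs


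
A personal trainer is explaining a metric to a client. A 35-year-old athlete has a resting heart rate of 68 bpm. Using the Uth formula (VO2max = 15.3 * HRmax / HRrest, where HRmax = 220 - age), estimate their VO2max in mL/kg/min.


HRmax = 220 - 35 = 185 bpm
Ratio = HRmax / HRrest = 185 / 68 = 2.7206
VO2max = 15.3 * 2.7206 = 41.63 mL/kg/min

41.63 mL/kg/min


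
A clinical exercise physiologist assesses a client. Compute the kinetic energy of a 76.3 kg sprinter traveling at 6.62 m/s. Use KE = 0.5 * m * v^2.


Velocity squared = 43.8244
KE = 0.5 * 76.3 * 43.8244 = 1671.9 J

1671.9 J


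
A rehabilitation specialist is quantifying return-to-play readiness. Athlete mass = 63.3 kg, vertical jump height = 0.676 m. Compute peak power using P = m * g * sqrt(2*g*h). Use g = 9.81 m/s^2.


sqrt(2 * 9.81 * 0.676) = sqrt(13.26312) = 3.641857 m/s
P = 63.3 * 9.81 * 3.641857
= 2261.49 W

2261.49 W


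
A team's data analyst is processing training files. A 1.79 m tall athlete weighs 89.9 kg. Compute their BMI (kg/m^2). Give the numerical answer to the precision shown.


height^2 = 3.2041 m^2
BMI = 89.9 / 3.2041 = 28.06 kg/m^2

28.06 kg/m^2


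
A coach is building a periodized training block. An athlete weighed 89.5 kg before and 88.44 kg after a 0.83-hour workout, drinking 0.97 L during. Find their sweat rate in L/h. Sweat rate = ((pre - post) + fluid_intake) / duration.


Body mass change = 1.06 kg
Total sweat loss = 1.06 + 0.97 = 2.03 L
Rate = 2.03 / 0.83 = 2.446 L/h

2.446 L/h


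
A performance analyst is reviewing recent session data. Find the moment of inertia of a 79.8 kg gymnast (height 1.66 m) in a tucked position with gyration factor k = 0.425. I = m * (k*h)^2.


Radius of gyration = 0.425 * 1.66 = 0.7055 m
I = 79.8 * 0.7055^2
= 79.8 * 0.49773
= 39.719 kg*m^2

39.719 kg*m^2


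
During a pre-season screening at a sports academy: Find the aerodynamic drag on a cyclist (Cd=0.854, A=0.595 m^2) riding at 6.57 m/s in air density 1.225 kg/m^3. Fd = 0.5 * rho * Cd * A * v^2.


Fd = 0.5 * 1.225 * 0.854 * 0.595 * 6.57^2
= 0.5 * 1.225 * 0.854 * 0.595 * 43.1649
= 13.434 N

13.434 N


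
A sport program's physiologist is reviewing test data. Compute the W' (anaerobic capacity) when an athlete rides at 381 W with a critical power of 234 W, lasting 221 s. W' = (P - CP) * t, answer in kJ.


Above-CP power = 147 W
Duration = 221 s
W' = 147 * 221 = 32487 J
Convert: 32487 / 1000 = 32.487 kJ

32.487 kJ


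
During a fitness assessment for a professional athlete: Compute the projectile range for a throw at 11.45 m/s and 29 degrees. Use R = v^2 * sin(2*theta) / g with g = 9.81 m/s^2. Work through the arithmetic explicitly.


Two times the angle = 58 degrees
sin(58) = 0.848048
R = 131.1025 * 0.848048 / 9.81 = 11.333 m

11.333 m


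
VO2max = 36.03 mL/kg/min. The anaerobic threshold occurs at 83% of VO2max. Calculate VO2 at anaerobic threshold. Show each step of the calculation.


AT fraction = 83 / 100 = 0.83
AT VO2 = 36.03 * 0.83
= 29.9 mL/kg/min

29.9 mL/kg/min


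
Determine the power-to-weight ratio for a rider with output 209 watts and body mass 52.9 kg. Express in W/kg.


P/W = 209 / 52.9 = 3.951 W/kg

3.951 W/kg


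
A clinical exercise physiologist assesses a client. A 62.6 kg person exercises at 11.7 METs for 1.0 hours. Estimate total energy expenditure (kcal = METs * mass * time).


Energy = METs * mass(kg) * time(h)
= 11.7 * 62.6 * 1.0
= 732.42 kcal

732.42 kcal


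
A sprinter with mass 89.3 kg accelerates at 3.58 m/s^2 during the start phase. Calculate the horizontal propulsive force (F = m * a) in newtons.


F = m * a
= 89.3 * 3.58
= 319.69 N

319.69 N


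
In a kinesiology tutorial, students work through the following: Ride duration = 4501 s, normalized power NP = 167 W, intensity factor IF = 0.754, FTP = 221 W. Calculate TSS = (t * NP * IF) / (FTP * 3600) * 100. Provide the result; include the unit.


Numerator = 4501 * 167 * 0.754 = 566756.918
Denominator = 221 * 3600 = 795600
TSS = 566756.918 / 795600 * 100
= 71.24

71.24 TSS


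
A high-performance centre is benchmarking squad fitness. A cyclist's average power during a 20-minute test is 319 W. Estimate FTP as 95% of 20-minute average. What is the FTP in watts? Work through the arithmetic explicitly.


FTP = 20-min power * 0.95
= 319 * 0.95
= 303.05 W

303.05 W


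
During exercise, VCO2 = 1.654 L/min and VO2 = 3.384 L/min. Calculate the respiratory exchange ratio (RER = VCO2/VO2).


RER = VCO2 / VO2
= 1.654 / 3.384
= 0.4888

0.4888


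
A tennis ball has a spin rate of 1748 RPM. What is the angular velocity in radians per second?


Convert RPM to rad/s: multiply by 2*pi and divide by 60
omega = 1748 * 2 * pi / 60
= 183.05 rad/s

183.05 rad/s


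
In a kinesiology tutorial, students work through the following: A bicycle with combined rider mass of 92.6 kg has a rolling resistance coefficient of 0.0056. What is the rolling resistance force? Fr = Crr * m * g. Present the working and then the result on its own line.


Fr = 0.0056 * 92.6 * 9.81
= 0.51856 * 9.81
= 5.087 N

5.087 N


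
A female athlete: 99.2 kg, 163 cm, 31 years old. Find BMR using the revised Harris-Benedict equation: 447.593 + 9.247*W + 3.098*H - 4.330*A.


Intercept = 447.593
Weight contribution = 9.247 * 99.2 = 917.3024
Height contribution = 3.098 * 163 = 504.974
Age contribution = 4.33 * 31 = 134.23
BMR = 447.593 + 917.3024 + 504.974 - 134.23
= 1735.64 kcal/day

1735.64 kcal/day


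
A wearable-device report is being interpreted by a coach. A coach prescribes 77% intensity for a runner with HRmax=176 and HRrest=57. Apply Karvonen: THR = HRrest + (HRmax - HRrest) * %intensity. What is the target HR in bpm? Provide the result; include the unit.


Heart rate reserve = 176 - 57 = 119
Intensity fraction = 77 / 100 = 0.77
THR = 57 + 119 * 0.77 = 148.63 bpm

148.63 bpm


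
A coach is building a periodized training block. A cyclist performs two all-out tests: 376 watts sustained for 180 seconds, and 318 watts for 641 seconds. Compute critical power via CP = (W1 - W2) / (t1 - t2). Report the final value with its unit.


W1 = P1 * t1 = 376 * 180 = 67680 J
W2 = P2 * t2 = 318 * 641 = 203838 J
CP = (67680 - 203838) / (180 - 641)
= 295.35 W

295.35 W


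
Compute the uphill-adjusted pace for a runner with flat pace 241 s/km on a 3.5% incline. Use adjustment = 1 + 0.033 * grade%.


Adjustment factor = 1 + 0.033 * 3.5 = 1.1155
Grade-adjusted pace = 241 * 1.1155 = 268.84 s/km

268.84 s/km


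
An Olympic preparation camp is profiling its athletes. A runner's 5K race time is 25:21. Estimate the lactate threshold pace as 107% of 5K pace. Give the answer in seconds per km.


Total race time = 25*60 + 21 = 1521 seconds
5K pace = 1521 / 5 = 304.2 sec/km
LT pace = 304.2 * 1.07 = 325.49 sec/km

325.49 s/km


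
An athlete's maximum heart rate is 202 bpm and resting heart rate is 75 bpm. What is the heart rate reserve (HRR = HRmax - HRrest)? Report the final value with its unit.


HRR = HRmax - HRrest
= 202 - 75
= 127 bpm

127 bpm


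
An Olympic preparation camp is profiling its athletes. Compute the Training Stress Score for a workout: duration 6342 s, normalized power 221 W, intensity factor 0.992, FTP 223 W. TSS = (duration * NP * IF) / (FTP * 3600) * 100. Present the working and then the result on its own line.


Product = 6342 * 221 * 0.992 = 1390369.344
Base = 223 * 3600 = 802800
TSS = 1390369.344 / 802800 * 100 = 173.19

173.19 TSS


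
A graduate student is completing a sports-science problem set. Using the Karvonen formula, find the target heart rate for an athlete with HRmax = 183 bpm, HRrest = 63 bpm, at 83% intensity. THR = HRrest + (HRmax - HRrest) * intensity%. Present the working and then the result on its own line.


HRR = 183 - 63 = 120
THR = 63 + 120 * 0.83
= 63 + 99.6
= 162.6 bpm

162.6 bpm


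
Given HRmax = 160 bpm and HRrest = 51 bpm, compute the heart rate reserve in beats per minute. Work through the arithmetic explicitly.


Heart rate reserve = maximum HR minus resting HR
HRR = 160 - 51 = 109 bpm

109 bpm


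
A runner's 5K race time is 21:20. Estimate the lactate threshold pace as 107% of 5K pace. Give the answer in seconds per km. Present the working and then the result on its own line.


Total race time = 21*60 + 20 = 1280 seconds
5K pace = 1280 / 5 = 256.0 sec/km
LT pace = 256.0 * 1.07 = 273.92 sec/km

273.92 s/km


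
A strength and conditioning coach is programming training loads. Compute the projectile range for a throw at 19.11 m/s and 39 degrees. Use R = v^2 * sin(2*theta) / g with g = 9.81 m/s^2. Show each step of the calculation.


Two times the angle = 78 degrees
sin(78) = 0.978148
R = 365.1921 * 0.978148 / 9.81 = 36.413 m

36.413 m


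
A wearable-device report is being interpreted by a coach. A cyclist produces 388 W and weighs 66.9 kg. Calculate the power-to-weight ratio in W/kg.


P/W = power / mass
= 388 / 66.9
= 5.8 W/kg

5.8 W/kg


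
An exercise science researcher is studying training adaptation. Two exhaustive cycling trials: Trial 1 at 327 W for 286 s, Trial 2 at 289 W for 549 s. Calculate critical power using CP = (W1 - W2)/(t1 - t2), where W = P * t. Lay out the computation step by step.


W1 = 327 * 286 = 93522 J
W2 = 289 * 549 = 158661 J
CP = (93522 - 158661) / (286 - 549)
= -65139 / -263
= 247.68 W

247.68 W


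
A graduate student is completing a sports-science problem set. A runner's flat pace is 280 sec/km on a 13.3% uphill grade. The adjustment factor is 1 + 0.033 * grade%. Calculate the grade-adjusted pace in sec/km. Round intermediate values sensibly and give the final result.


Factor = 1 + 0.033 * 13.3 = 1.4389
Adjusted pace = 280 * 1.4389
= 402.89 sec/km

402.89 s/km


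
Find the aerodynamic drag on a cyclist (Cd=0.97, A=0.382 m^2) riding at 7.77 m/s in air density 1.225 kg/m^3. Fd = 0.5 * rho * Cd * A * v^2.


Fd = 0.5 * 1.225 * 0.97 * 0.382 * 7.77^2
= 0.5 * 1.225 * 0.97 * 0.382 * 60.3729
= 13.702 N

13.702 N


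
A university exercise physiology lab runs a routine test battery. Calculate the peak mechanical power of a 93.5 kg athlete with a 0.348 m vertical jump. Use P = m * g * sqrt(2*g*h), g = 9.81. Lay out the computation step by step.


First, sqrt(2gh) = sqrt(2 * 9.81 * 0.348)
= sqrt(6.82776) = 2.612998 m/s
Power = 93.5 * 9.81 * 2.612998 = 2396.73 W

2396.73 W


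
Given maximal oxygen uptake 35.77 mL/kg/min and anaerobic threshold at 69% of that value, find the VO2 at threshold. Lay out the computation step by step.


Percentage as decimal = 0.69
VO2 at AT = 35.77 * 0.69 = 24.68 mL/kg/min

24.68 mL/kg/min


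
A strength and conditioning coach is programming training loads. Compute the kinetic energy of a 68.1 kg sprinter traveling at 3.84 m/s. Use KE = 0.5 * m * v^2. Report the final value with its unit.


Velocity squared = 14.7456
KE = 0.5 * 68.1 * 14.7456 = 502.09 J

502.09 J


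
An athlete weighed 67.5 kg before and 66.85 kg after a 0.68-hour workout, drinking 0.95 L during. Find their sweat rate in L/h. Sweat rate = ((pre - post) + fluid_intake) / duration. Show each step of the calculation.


Body mass change = 0.65 kg
Total sweat loss = 0.65 + 0.95 = 1.6 L
Rate = 1.6 / 0.68 = 2.353 L/h

2.353 L/h
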